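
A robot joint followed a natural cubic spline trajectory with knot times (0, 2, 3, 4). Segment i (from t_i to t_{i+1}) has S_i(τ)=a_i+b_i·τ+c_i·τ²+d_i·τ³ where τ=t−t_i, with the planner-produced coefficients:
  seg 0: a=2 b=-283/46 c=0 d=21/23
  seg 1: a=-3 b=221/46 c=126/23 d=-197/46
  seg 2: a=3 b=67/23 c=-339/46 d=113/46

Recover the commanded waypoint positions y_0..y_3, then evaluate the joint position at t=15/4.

y_0 = S_0(0) = a_0 = 2
y_1 = S_1(0) = a_1 = -3
y_2 = S_2(0) = a_2 = 3
y_3 = S_2(1) = 1
t_q=15/4 is in segment 2 (τ=3/4); S_2(τ)=6111/2944

y_0=2 y_1=-3 y_2=3 y_3=1
S(15/4) = 6111/2944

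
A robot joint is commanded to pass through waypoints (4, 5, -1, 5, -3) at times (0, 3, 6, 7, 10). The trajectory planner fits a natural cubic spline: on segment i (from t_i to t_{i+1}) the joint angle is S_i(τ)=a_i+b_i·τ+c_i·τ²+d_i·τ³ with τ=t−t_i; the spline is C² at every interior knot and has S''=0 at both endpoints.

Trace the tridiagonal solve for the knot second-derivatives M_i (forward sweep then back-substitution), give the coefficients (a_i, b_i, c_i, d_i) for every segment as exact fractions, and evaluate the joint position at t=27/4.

  seg 0: a=4 b=147/76 c=0 d=-365/2052
  seg 1: a=5 b=-109/38 c=-365/228 d=431/684
  seg 2: a=-1 b=345/76 c=232/57 d=-595/228
  seg 3: a=5 b=553/114 c=-857/228 d=857/2052
S(27/4) = 17477/4864

Δ: Δ0=1/3, Δ1=-2, Δ2=6, Δ3=-8/3
row 1: diag=12, rhs=-14; c'=1/4, d'=-7/6
row 2: denom=8−3·1/4=29/4; d'=(48−3·-7/6)/(29/4)=206/29
row 3: denom=8−1·4/29=228/29; d'=(-52−1·206/29)/(228/29)=-857/114
back: M3=-857/114
back: M2=206/29−4/29·-857/114=464/57
back: M1=-7/6−1/4·464/57=-365/114
M: M0=0, M1=-365/114, M2=464/57, M3=-857/114, M4=0
seg 0: a=4, c=M0/2=0, d=(M1−M0)/(6·3)=-365/2052, b=Δ0−h0·(2M0+M1)/6=147/76
seg 1: a=5, c=M1/2=-365/228, d=(M2−M1)/(6·3)=431/684, b=Δ1−h1·(2M1+M2)/6=-109/38
seg 2: a=-1, c=M2/2=232/57, d=(M3−M2)/(6·1)=-595/228, b=Δ2−h2·(2M2+M3)/6=345/76
seg 3: a=5, c=M3/2=-857/228, d=(M4−M3)/(6·3)=857/2052, b=Δ3−h3·(2M3+M4)/6=553/114
t_q=27/4 → seg 2, τ=3/4; S=-1+345/76·τ+232/57·τ²+-595/228·τ³=17477/4864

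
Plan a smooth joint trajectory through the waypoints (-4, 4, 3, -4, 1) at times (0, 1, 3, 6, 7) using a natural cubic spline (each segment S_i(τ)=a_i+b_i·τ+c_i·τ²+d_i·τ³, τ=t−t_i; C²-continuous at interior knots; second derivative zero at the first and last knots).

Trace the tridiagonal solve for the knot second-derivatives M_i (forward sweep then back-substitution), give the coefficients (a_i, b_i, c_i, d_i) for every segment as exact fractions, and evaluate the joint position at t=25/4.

Δ: Δ0=8, Δ1=-1/2, Δ2=-7/3, Δ3=5
row 1: diag=6, rhs=-51; c'=1/3, d'=-17/2
row 2: denom=10−2·1/3=28/3; d'=(-11−2·-17/2)/(28/3)=9/14
row 3: denom=8−3·9/28=197/28; d'=(44−3·9/14)/(197/28)=1178/197
back: M3=1178/197
back: M2=9/14−9/28·1178/197=-252/197
back: M1=-17/2−1/3·-252/197=-3181/394
M: M0=0, M1=-3181/394, M2=-252/197, M3=1178/197, M4=0
seg 0: a=-4, c=M0/2=0, d=(M1−M0)/(6·1)=-3181/2364, b=Δ0−h0·(2M0+M1)/6=22093/2364
seg 1: a=4, c=M1/2=-3181/788, d=(M2−M1)/(6·2)=2677/4728, b=Δ1−h1·(2M1+M2)/6=6275/1182
seg 2: a=3, c=M2/2=-126/197, d=(M3−M2)/(6·3)=715/1773, b=Δ2−h2·(2M2+M3)/6=-2390/591
seg 3: a=-4, c=M3/2=589/197, d=(M4−M3)/(6·1)=-589/591, b=Δ3−h3·(2M3+M4)/6=1777/591
t_q=25/4 → seg 3, τ=1/4; S=-4+1777/591·τ+589/197·τ²+-589/591·τ³=-38795/12608

  seg 0: a=-4 b=22093/2364 c=0 d=-3181/2364
  seg 1: a=4 b=6275/1182 c=-3181/788 d=2677/4728
  seg 2: a=3 b=-2390/591 c=-126/197 d=715/1773
  seg 3: a=-4 b=1777/591 c=589/197 d=-589/591
S(25/4) = -38795/12608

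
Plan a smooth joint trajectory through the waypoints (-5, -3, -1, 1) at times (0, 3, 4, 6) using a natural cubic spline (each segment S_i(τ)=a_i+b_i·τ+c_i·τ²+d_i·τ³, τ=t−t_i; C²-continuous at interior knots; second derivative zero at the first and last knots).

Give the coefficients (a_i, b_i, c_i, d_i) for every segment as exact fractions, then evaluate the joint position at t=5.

  seg 0: a=-5 b=13/141 c=0 d=3/47
  seg 1: a=-3 b=256/141 c=27/47 d=-55/141
  seg 2: a=-1 b=253/141 c=-28/47 d=14/141
S(5) = 14/47

Δ: Δ0=2/3, Δ1=2, Δ2=1
row 1: diag=8, rhs=8; c'=1/8, d'=1
row 2: denom=6−1·1/8=47/8; d'=(-6−1·1)/(47/8)=-56/47
back: M2=-56/47
back: M1=1−1/8·-56/47=54/47
M: M0=0, M1=54/47, M2=-56/47, M3=0
seg 0: a=-5, c=M0/2=0, d=(M1−M0)/(6·3)=3/47, b=Δ0−h0·(2M0+M1)/6=13/141
seg 1: a=-3, c=M1/2=27/47, d=(M2−M1)/(6·1)=-55/141, b=Δ1−h1·(2M1+M2)/6=256/141
seg 2: a=-1, c=M2/2=-28/47, d=(M3−M2)/(6·2)=14/141, b=Δ2−h2·(2M2+M3)/6=253/141
t_q=5 → seg 2, τ=1; S=-1+253/141·τ+-28/47·τ²+14/141·τ³=14/47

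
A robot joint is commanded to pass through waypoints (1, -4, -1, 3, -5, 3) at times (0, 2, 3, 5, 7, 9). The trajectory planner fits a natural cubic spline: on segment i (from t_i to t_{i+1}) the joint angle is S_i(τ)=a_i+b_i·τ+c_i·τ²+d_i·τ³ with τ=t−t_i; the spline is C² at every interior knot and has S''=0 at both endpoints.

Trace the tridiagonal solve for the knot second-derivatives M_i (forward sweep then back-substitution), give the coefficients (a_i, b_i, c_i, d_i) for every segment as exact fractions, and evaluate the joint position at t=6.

Δ: Δ0=-5/2, Δ1=3, Δ2=2, Δ3=-4, Δ4=4
row 1: diag=6, rhs=33; c'=1/6, d'=11/2
row 2: denom=6−1·1/6=35/6; d'=(-6−1·11/2)/(35/6)=-69/35
row 3: denom=8−2·12/35=256/35; d'=(-36−2·-69/35)/(256/35)=-561/128
row 4: denom=8−2·35/128=477/64; d'=(48−2·-561/128)/(477/64)=1211/159
back: M4=1211/159
back: M3=-561/128−35/128·1211/159=-1028/159
back: M2=-69/35−12/35·-1028/159=13/53
back: M1=11/2−1/6·13/53=868/159
M: M0=0, M1=868/159, M2=13/53, M3=-1028/159, M4=1211/159, M5=0
seg 0: a=1, c=M0/2=0, d=(M1−M0)/(6·2)=217/477, b=Δ0−h0·(2M0+M1)/6=-4121/954
seg 1: a=-4, c=M1/2=434/159, d=(M2−M1)/(6·1)=-829/954, b=Δ1−h1·(2M1+M2)/6=1087/954
seg 2: a=-1, c=M2/2=13/106, d=(M3−M2)/(6·2)=-1067/1908, b=Δ2−h2·(2M2+M3)/6=1904/477
seg 3: a=3, c=M3/2=-514/159, d=(M4−M3)/(6·2)=2239/1908, b=Δ3−h3·(2M3+M4)/6=-1063/477
seg 4: a=-5, c=M4/2=1211/318, d=(M5−M4)/(6·2)=-1211/1908, b=Δ4−h4·(2M4+M5)/6=-514/477
t_q=6 → seg 3, τ=1; S=3+-1063/477·τ+-514/159·τ²+2239/1908·τ³=-273/212

  seg 0: a=1 b=-4121/954 c=0 d=217/477
  seg 1: a=-4 b=1087/954 c=434/159 d=-829/954
  seg 2: a=-1 b=1904/477 c=13/106 d=-1067/1908
  seg 3: a=3 b=-1063/477 c=-514/159 d=2239/1908
  seg 4: a=-5 b=-514/477 c=1211/318 d=-1211/1908
S(6) = -273/212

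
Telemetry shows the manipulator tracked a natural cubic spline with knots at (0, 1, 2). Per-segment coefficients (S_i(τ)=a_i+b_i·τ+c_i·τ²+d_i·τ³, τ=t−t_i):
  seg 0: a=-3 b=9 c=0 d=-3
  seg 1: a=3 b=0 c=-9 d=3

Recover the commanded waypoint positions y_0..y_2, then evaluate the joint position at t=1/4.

y_0 = S_0(0) = a_0 = -3
y_1 = S_1(0) = a_1 = 3
y_2 = S_1(1) = -3
t_q=1/4 is in segment 0 (τ=1/4); S_0(τ)=-51/64

y_0=-3 y_1=3 y_2=-3
S(1/4) = -51/64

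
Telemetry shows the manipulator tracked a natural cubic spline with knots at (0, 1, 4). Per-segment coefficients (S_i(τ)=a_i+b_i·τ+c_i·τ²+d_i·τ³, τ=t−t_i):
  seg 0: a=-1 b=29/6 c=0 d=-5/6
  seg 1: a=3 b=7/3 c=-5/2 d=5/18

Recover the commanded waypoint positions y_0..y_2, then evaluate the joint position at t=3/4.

y_0 = S_0(0) = a_0 = -1
y_1 = S_1(0) = a_1 = 3
y_2 = S_1(3) = -5
t_q=3/4 is in segment 0 (τ=3/4); S_0(τ)=291/128

y_0=-1 y_1=3 y_2=-5
S(3/4) = 291/128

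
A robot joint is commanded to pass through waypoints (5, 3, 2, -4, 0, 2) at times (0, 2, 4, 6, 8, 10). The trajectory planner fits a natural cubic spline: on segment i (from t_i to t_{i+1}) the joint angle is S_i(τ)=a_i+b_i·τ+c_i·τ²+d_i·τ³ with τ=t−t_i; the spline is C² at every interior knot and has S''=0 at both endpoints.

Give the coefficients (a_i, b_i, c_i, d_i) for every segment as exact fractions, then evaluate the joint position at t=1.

  seg 0: a=5 b=-591/418 c=0 d=173/1672
  seg 1: a=3 b=-36/209 c=519/836 d=-82/209
  seg 2: a=2 b=-501/209 c=-1449/836 d=63/88
  seg 3: a=-4 b=-309/418 c=1071/418 d=-997/1672
  seg 4: a=0 b=492/209 c=-849/836 d=283/1672
S(1) = 6169/1672

Δ: Δ0=-1, Δ1=-1/2, Δ2=-3, Δ3=2, Δ4=1
row 1: diag=8, rhs=3; c'=1/4, d'=3/8
row 2: denom=8−2·1/4=15/2; d'=(-15−2·3/8)/(15/2)=-21/10
row 3: denom=8−2·4/15=112/15; d'=(30−2·-21/10)/(112/15)=513/112
row 4: denom=8−2·15/56=209/28; d'=(-6−2·513/112)/(209/28)=-849/418
back: M4=-849/418
back: M3=513/112−15/56·-849/418=1071/209
back: M2=-21/10−4/15·1071/209=-1449/418
back: M1=3/8−1/4·-1449/418=519/418
M: M0=0, M1=519/418, M2=-1449/418, M3=1071/209, M4=-849/418, M5=0
seg 0: a=5, c=M0/2=0, d=(M1−M0)/(6·2)=173/1672, b=Δ0−h0·(2M0+M1)/6=-591/418
seg 1: a=3, c=M1/2=519/836, d=(M2−M1)/(6·2)=-82/209, b=Δ1−h1·(2M1+M2)/6=-36/209
seg 2: a=2, c=M2/2=-1449/836, d=(M3−M2)/(6·2)=63/88, b=Δ2−h2·(2M2+M3)/6=-501/209
seg 3: a=-4, c=M3/2=1071/418, d=(M4−M3)/(6·2)=-997/1672, b=Δ3−h3·(2M3+M4)/6=-309/418
seg 4: a=0, c=M4/2=-849/836, d=(M5−M4)/(6·2)=283/1672, b=Δ4−h4·(2M4+M5)/6=492/209
t_q=1 → seg 0, τ=1; S=5+-591/418·τ+0·τ²+173/1672·τ³=6169/1672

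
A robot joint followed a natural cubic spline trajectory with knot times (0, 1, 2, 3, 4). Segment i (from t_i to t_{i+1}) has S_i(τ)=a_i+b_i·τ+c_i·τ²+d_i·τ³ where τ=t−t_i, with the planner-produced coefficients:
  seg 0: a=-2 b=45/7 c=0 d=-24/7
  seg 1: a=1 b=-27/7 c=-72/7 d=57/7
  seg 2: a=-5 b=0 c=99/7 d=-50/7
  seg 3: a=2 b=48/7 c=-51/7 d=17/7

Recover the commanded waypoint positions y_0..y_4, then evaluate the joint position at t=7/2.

y_0=-2 y_1=1 y_2=-5 y_3=2 y_4=4
S(7/2) = 219/56

y_0 = S_0(0) = a_0 = -2
y_1 = S_1(0) = a_1 = 1
y_2 = S_2(0) = a_2 = -5
y_3 = S_3(0) = a_3 = 2
y_4 = S_3(1) = 4
t_q=7/2 is in segment 3 (τ=1/2); S_3(τ)=219/56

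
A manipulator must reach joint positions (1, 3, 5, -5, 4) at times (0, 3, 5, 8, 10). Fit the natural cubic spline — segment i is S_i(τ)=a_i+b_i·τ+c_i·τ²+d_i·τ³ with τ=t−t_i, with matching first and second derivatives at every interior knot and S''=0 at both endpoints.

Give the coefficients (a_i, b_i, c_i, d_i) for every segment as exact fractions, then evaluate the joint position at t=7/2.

  seg 0: a=1 b=44/435 c=0 d=82/1305
  seg 1: a=3 b=782/435 c=82/145 d=-839/1740
  seg 2: a=5 b=-751/435 c=-135/58 d=1559/2610
  seg 3: a=-5 b=379/870 c=442/145 d=-221/435
S(7/2) = 18467/4640

Δ: Δ0=2/3, Δ1=1, Δ2=-10/3, Δ3=9/2
row 1: diag=10, rhs=2; c'=1/5, d'=1/5
row 2: denom=10−2·1/5=48/5; d'=(-26−2·1/5)/(48/5)=-11/4
row 3: denom=10−3·5/16=145/16; d'=(47−3·-11/4)/(145/16)=884/145
back: M3=884/145
back: M2=-11/4−5/16·884/145=-135/29
back: M1=1/5−1/5·-135/29=164/145
M: M0=0, M1=164/145, M2=-135/29, M3=884/145, M4=0
seg 0: a=1, c=M0/2=0, d=(M1−M0)/(6·3)=82/1305, b=Δ0−h0·(2M0+M1)/6=44/435
seg 1: a=3, c=M1/2=82/145, d=(M2−M1)/(6·2)=-839/1740, b=Δ1−h1·(2M1+M2)/6=782/435
seg 2: a=5, c=M2/2=-135/58, d=(M3−M2)/(6·3)=1559/2610, b=Δ2−h2·(2M2+M3)/6=-751/435
seg 3: a=-5, c=M3/2=442/145, d=(M4−M3)/(6·2)=-221/435, b=Δ3−h3·(2M3+M4)/6=379/870
t_q=7/2 → seg 1, τ=1/2; S=3+782/435·τ+82/145·τ²+-839/1740·τ³=18467/4640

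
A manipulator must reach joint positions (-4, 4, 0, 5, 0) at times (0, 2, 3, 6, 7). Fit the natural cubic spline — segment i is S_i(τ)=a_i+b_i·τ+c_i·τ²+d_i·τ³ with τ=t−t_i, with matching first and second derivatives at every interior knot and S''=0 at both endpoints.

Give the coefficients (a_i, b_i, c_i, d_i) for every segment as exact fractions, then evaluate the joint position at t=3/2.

Δ: Δ0=4, Δ1=-4, Δ2=5/3, Δ3=-5
row 1: diag=6, rhs=-48; c'=1/6, d'=-8
row 2: denom=8−1·1/6=47/6; d'=(34−1·-8)/(47/6)=252/47
row 3: denom=8−3·18/47=322/47; d'=(-40−3·252/47)/(322/47)=-1318/161
back: M3=-1318/161
back: M2=252/47−18/47·-1318/161=1368/161
back: M1=-8−1/6·1368/161=-1516/161
M: M0=0, M1=-1516/161, M2=1368/161, M3=-1318/161, M4=0
seg 0: a=-4, c=M0/2=0, d=(M1−M0)/(6·2)=-379/483, b=Δ0−h0·(2M0+M1)/6=3448/483
seg 1: a=4, c=M1/2=-758/161, d=(M2−M1)/(6·1)=206/69, b=Δ1−h1·(2M1+M2)/6=-1100/483
seg 2: a=0, c=M2/2=684/161, d=(M3−M2)/(6·3)=-1343/1449, b=Δ2−h2·(2M2+M3)/6=-1322/483
seg 3: a=5, c=M3/2=-659/161, d=(M4−M3)/(6·1)=659/483, b=Δ3−h3·(2M3+M4)/6=-1097/483
t_q=3/2 → seg 0, τ=3/2; S=-4+3448/483·τ+0·τ²+-379/483·τ³=747/184

  seg 0: a=-4 b=3448/483 c=0 d=-379/483
  seg 1: a=4 b=-1100/483 c=-758/161 d=206/69
  seg 2: a=0 b=-1322/483 c=684/161 d=-1343/1449
  seg 3: a=5 b=-1097/483 c=-659/161 d=659/483
S(3/2) = 747/184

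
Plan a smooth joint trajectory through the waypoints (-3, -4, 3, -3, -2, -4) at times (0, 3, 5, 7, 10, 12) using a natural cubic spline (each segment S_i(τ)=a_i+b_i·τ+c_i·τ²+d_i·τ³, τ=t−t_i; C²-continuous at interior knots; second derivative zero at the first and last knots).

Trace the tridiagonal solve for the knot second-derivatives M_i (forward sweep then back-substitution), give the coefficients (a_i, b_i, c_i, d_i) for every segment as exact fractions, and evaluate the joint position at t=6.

Δ: Δ0=-1/3, Δ1=7/2, Δ2=-3, Δ3=1/3, Δ4=-1
row 1: diag=10, rhs=23; c'=1/5, d'=23/10
row 2: denom=8−2·1/5=38/5; d'=(-39−2·23/10)/(38/5)=-109/19
row 3: denom=10−2·5/19=180/19; d'=(20−2·-109/19)/(180/19)=299/90
row 4: denom=10−3·19/60=181/20; d'=(-8−3·299/90)/(181/20)=-1078/543
back: M4=-1078/543
back: M3=299/90−19/60·-1078/543=6436/1629
back: M2=-109/19−5/19·6436/1629=-11039/1629
back: M1=23/10−1/5·-11039/1629=11909/3258
M: M0=0, M1=11909/3258, M2=-11039/1629, M3=6436/1629, M4=-1078/543, M5=0
seg 0: a=-3, c=M0/2=0, d=(M1−M0)/(6·3)=11909/58644, b=Δ0−h0·(2M0+M1)/6=-14081/6516
seg 1: a=-4, c=M1/2=11909/6516, d=(M2−M1)/(6·2)=-11329/13032, b=Δ1−h1·(2M1+M2)/6=10823/3258
seg 2: a=3, c=M2/2=-11039/3258, d=(M3−M2)/(6·2)=5825/6516, b=Δ2−h2·(2M2+M3)/6=109/543
seg 3: a=-3, c=M3/2=3218/1629, d=(M4−M3)/(6·3)=-4835/14661, b=Δ3−h3·(2M3+M4)/6=-4276/1629
seg 4: a=-2, c=M4/2=-539/543, d=(M5−M4)/(6·2)=539/3258, b=Δ4−h4·(2M4+M5)/6=527/1629
t_q=6 → seg 2, τ=1; S=3+109/543·τ+-11039/3258·τ²+5825/6516·τ³=4603/6516

  seg 0: a=-3 b=-14081/6516 c=0 d=11909/58644
  seg 1: a=-4 b=10823/3258 c=11909/6516 d=-11329/13032
  seg 2: a=3 b=109/543 c=-11039/3258 d=5825/6516
  seg 3: a=-3 b=-4276/1629 c=3218/1629 d=-4835/14661
  seg 4: a=-2 b=527/1629 c=-539/543 d=539/3258
S(6) = 4603/6516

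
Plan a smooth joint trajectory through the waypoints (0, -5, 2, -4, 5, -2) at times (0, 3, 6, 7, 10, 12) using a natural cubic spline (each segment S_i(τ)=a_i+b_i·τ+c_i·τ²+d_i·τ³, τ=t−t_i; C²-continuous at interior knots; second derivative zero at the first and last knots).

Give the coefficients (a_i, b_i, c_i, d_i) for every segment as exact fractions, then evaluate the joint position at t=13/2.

  seg 0: a=0 b=-15401/4038 c=0 d=8671/36342
  seg 1: a=-5 b=5306/2019 c=8671/4038 d=-27203/36342
  seg 2: a=2 b=-18971/4038 c=-9266/2019 d=4425/1346
  seg 3: a=-4 b=-8105/2019 c=21293/4038 d=-35555/36342
  seg 4: a=5 b=4883/4038 c=-2377/673 d=2377/4038
S(13/2) = -35065/32304

Δ: Δ0=-5/3, Δ1=7/3, Δ2=-6, Δ3=3, Δ4=-7/2
row 1: diag=12, rhs=24; c'=1/4, d'=2
row 2: denom=8−3·1/4=29/4; d'=(-50−3·2)/(29/4)=-224/29
row 3: denom=8−1·4/29=228/29; d'=(54−1·-224/29)/(228/29)=895/114
row 4: denom=10−3·29/76=673/76; d'=(-39−3·895/114)/(673/76)=-4754/673
back: M4=-4754/673
back: M3=895/114−29/76·-4754/673=21293/2019
back: M2=-224/29−4/29·21293/2019=-18532/2019
back: M1=2−1/4·-18532/2019=8671/2019
M: M0=0, M1=8671/2019, M2=-18532/2019, M3=21293/2019, M4=-4754/673, M5=0
seg 0: a=0, c=M0/2=0, d=(M1−M0)/(6·3)=8671/36342, b=Δ0−h0·(2M0+M1)/6=-15401/4038
seg 1: a=-5, c=M1/2=8671/4038, d=(M2−M1)/(6·3)=-27203/36342, b=Δ1−h1·(2M1+M2)/6=5306/2019
seg 2: a=2, c=M2/2=-9266/2019, d=(M3−M2)/(6·1)=4425/1346, b=Δ2−h2·(2M2+M3)/6=-18971/4038
seg 3: a=-4, c=M3/2=21293/4038, d=(M4−M3)/(6·3)=-35555/36342, b=Δ3−h3·(2M3+M4)/6=-8105/2019
seg 4: a=5, c=M4/2=-2377/673, d=(M5−M4)/(6·2)=2377/4038, b=Δ4−h4·(2M4+M5)/6=4883/4038
t_q=13/2 → seg 2, τ=1/2; S=2+-18971/4038·τ+-9266/2019·τ²+4425/1346·τ³=-35065/32304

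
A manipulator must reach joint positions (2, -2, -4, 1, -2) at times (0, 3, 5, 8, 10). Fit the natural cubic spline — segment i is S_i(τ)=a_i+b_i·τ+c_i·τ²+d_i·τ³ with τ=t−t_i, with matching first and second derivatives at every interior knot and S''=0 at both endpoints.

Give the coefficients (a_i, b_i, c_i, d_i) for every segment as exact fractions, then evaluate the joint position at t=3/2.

Δ: Δ0=-4/3, Δ1=-1, Δ2=5/3, Δ3=-3/2
row 1: diag=10, rhs=2; c'=1/5, d'=1/5
row 2: denom=10−2·1/5=48/5; d'=(16−2·1/5)/(48/5)=13/8
row 3: denom=10−3·5/16=145/16; d'=(-19−3·13/8)/(145/16)=-382/145
back: M3=-382/145
back: M2=13/8−5/16·-382/145=71/29
back: M1=1/5−1/5·71/29=-42/145
M: M0=0, M1=-42/145, M2=71/29, M3=-382/145, M4=0
seg 0: a=2, c=M0/2=0, d=(M1−M0)/(6·3)=-7/435, b=Δ0−h0·(2M0+M1)/6=-517/435
seg 1: a=-2, c=M1/2=-21/145, d=(M2−M1)/(6·2)=397/1740, b=Δ1−h1·(2M1+M2)/6=-706/435
seg 2: a=-4, c=M2/2=71/58, d=(M3−M2)/(6·3)=-737/2610, b=Δ2−h2·(2M2+M3)/6=233/435
seg 3: a=1, c=M3/2=-191/145, d=(M4−M3)/(6·2)=191/870, b=Δ3−h3·(2M3+M4)/6=223/870
t_q=3/2 → seg 0, τ=3/2; S=2+-517/435·τ+0·τ²+-7/435·τ³=189/1160

  seg 0: a=2 b=-517/435 c=0 d=-7/435
  seg 1: a=-2 b=-706/435 c=-21/145 d=397/1740
  seg 2: a=-4 b=233/435 c=71/58 d=-737/2610
  seg 3: a=1 b=223/870 c=-191/145 d=191/870
S(3/2) = 189/1160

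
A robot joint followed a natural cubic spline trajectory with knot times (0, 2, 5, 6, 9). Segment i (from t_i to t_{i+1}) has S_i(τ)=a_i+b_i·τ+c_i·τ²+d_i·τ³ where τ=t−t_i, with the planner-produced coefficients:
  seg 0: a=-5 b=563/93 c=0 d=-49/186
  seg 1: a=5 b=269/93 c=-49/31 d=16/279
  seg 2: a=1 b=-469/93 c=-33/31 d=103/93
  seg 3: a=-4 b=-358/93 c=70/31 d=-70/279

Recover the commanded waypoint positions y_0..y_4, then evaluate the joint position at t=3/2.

y_0=-5 y_1=5 y_2=1 y_3=-4 y_4=-2
S(3/2) = 1583/496

y_0 = S_0(0) = a_0 = -5
y_1 = S_1(0) = a_1 = 5
y_2 = S_2(0) = a_2 = 1
y_3 = S_3(0) = a_3 = -4
y_4 = S_3(3) = -2
t_q=3/2 is in segment 0 (τ=3/2); S_0(τ)=1583/496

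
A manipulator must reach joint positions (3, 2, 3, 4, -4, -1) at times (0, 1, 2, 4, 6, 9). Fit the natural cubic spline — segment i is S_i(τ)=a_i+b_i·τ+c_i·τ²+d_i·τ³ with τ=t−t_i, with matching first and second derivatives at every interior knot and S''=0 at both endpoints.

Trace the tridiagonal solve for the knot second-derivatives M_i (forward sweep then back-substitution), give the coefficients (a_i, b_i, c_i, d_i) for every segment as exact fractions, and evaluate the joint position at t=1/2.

Δ: Δ0=-1, Δ1=1, Δ2=1/2, Δ3=-4, Δ4=1
row 1: diag=4, rhs=12; c'=1/4, d'=3
row 2: denom=6−1·1/4=23/4; d'=(-3−1·3)/(23/4)=-24/23
row 3: denom=8−2·8/23=168/23; d'=(-27−2·-24/23)/(168/23)=-191/56
row 4: denom=10−2·23/84=397/42; d'=(30−2·-191/56)/(397/42)=3093/794
back: M4=3093/794
back: M3=-191/56−23/84·3093/794=-3555/794
back: M2=-24/23−8/23·-3555/794=204/397
back: M1=3−1/4·204/397=1140/397
M: M0=0, M1=1140/397, M2=204/397, M3=-3555/794, M4=3093/794, M5=0
seg 0: a=3, c=M0/2=0, d=(M1−M0)/(6·1)=190/397, b=Δ0−h0·(2M0+M1)/6=-587/397
seg 1: a=2, c=M1/2=570/397, d=(M2−M1)/(6·1)=-156/397, b=Δ1−h1·(2M1+M2)/6=-17/397
seg 2: a=3, c=M2/2=102/397, d=(M3−M2)/(6·2)=-1321/3176, b=Δ2−h2·(2M2+M3)/6=655/397
seg 3: a=4, c=M3/2=-3555/1588, d=(M4−M3)/(6·2)=277/397, b=Δ3−h3·(2M3+M4)/6=-1837/794
seg 4: a=-4, c=M4/2=3093/1588, d=(M5−M4)/(6·3)=-1031/4764, b=Δ4−h4·(2M4+M5)/6=-2299/794
t_q=1/2 → seg 0, τ=1/2; S=3+-587/397·τ+0·τ²+190/397·τ³=3685/1588

  seg 0: a=3 b=-587/397 c=0 d=190/397
  seg 1: a=2 b=-17/397 c=570/397 d=-156/397
  seg 2: a=3 b=655/397 c=102/397 d=-1321/3176
  seg 3: a=4 b=-1837/794 c=-3555/1588 d=277/397
  seg 4: a=-4 b=-2299/794 c=3093/1588 d=-1031/4764
S(1/2) = 3685/1588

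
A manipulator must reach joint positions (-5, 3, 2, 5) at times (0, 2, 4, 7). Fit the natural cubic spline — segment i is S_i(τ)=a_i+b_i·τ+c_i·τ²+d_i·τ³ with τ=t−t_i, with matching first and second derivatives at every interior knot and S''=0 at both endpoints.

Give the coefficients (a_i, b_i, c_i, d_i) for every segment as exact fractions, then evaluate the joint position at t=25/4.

  seg 0: a=-5 b=100/19 c=0 d=-6/19
  seg 1: a=3 b=28/19 c=-36/19 d=69/152
  seg 2: a=2 b=-25/38 c=63/76 d=-7/76
S(25/4) = 17837/4864

Δ: Δ0=4, Δ1=-1/2, Δ2=1
row 1: diag=8, rhs=-27; c'=1/4, d'=-27/8
row 2: denom=10−2·1/4=19/2; d'=(9−2·-27/8)/(19/2)=63/38
back: M2=63/38
back: M1=-27/8−1/4·63/38=-72/19
M: M0=0, M1=-72/19, M2=63/38, M3=0
seg 0: a=-5, c=M0/2=0, d=(M1−M0)/(6·2)=-6/19, b=Δ0−h0·(2M0+M1)/6=100/19
seg 1: a=3, c=M1/2=-36/19, d=(M2−M1)/(6·2)=69/152, b=Δ1−h1·(2M1+M2)/6=28/19
seg 2: a=2, c=M2/2=63/76, d=(M3−M2)/(6·3)=-7/76, b=Δ2−h2·(2M2+M3)/6=-25/38
t_q=25/4 → seg 2, τ=9/4; S=2+-25/38·τ+63/76·τ²+-7/76·τ³=17837/4864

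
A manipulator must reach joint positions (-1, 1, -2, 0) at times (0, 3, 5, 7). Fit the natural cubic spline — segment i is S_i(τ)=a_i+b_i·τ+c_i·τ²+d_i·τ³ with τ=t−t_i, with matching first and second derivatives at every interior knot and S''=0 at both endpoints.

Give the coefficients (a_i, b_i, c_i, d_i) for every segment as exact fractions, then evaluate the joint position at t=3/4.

Δ: Δ0=2/3, Δ1=-3/2, Δ2=1
row 1: diag=10, rhs=-13; c'=1/5, d'=-13/10
row 2: denom=8−2·1/5=38/5; d'=(15−2·-13/10)/(38/5)=44/19
back: M2=44/19
back: M1=-13/10−1/5·44/19=-67/38
M: M0=0, M1=-67/38, M2=44/19, M3=0
seg 0: a=-1, c=M0/2=0, d=(M1−M0)/(6·3)=-67/684, b=Δ0−h0·(2M0+M1)/6=353/228
seg 1: a=1, c=M1/2=-67/76, d=(M2−M1)/(6·2)=155/456, b=Δ1−h1·(2M1+M2)/6=-125/114
seg 2: a=-2, c=M2/2=22/19, d=(M3−M2)/(6·2)=-11/57, b=Δ2−h2·(2M2+M3)/6=-31/57
t_q=3/4 → seg 0, τ=3/4; S=-1+353/228·τ+0·τ²+-67/684·τ³=583/4864

  seg 0: a=-1 b=353/228 c=0 d=-67/684
  seg 1: a=1 b=-125/114 c=-67/76 d=155/456
  seg 2: a=-2 b=-31/57 c=22/19 d=-11/57
S(3/4) = 583/4864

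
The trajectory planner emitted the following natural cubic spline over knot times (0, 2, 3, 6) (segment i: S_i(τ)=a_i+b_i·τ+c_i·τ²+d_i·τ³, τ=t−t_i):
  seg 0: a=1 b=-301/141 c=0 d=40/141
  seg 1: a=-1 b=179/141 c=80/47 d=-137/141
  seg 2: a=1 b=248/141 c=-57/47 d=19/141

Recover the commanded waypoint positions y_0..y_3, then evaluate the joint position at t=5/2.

y_0 = S_0(0) = a_0 = 1
y_1 = S_1(0) = a_1 = -1
y_2 = S_2(0) = a_2 = 1
y_3 = S_2(3) = -1
t_q=5/2 is in segment 1 (τ=1/2); S_1(τ)=-23/376

y_0=1 y_1=-1 y_2=1 y_3=-1
S(5/2) = -23/376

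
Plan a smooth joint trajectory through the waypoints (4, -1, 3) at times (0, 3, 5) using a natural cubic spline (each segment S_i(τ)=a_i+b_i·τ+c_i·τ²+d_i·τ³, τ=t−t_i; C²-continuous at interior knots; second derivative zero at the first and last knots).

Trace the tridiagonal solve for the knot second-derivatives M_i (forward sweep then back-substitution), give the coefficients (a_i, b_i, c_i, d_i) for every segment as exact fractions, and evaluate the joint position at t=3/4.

Δ: Δ0=-5/3, Δ1=2
row 1: diag=10, rhs=22; c'=1/5, d'=11/5
back: M1=11/5
M: M0=0, M1=11/5, M2=0
seg 0: a=4, c=M0/2=0, d=(M1−M0)/(6·3)=11/90, b=Δ0−h0·(2M0+M1)/6=-83/30
seg 1: a=-1, c=M1/2=11/10, d=(M2−M1)/(6·2)=-11/60, b=Δ1−h1·(2M1+M2)/6=8/15
t_q=3/4 → seg 0, τ=3/4; S=4+-83/30·τ+0·τ²+11/90·τ³=253/128

  seg 0: a=4 b=-83/30 c=0 d=11/90
  seg 1: a=-1 b=8/15 c=11/10 d=-11/60
S(3/4) = 253/128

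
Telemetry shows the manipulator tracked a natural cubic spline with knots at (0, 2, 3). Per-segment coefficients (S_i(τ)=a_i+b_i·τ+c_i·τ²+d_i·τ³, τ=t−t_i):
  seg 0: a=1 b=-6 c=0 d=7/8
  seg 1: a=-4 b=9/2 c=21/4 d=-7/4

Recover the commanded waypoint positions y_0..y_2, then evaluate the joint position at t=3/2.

y_0 = S_0(0) = a_0 = 1
y_1 = S_1(0) = a_1 = -4
y_2 = S_1(1) = 4
t_q=3/2 is in segment 0 (τ=3/2); S_0(τ)=-323/64

y_0=1 y_1=-4 y_2=4
S(3/2) = -323/64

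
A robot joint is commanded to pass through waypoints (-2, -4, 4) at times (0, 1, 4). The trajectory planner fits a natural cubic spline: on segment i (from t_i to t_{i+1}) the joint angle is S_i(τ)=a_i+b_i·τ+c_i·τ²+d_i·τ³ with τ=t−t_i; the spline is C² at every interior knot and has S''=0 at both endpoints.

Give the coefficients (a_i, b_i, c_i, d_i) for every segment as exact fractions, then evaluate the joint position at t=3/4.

Δ: Δ0=-2, Δ1=8/3
row 1: diag=8, rhs=28; c'=3/8, d'=7/2
back: M1=7/2
M: M0=0, M1=7/2, M2=0
seg 0: a=-2, c=M0/2=0, d=(M1−M0)/(6·1)=7/12, b=Δ0−h0·(2M0+M1)/6=-31/12
seg 1: a=-4, c=M1/2=7/4, d=(M2−M1)/(6·3)=-7/36, b=Δ1−h1·(2M1+M2)/6=-5/6
t_q=3/4 → seg 0, τ=3/4; S=-2+-31/12·τ+0·τ²+7/12·τ³=-945/256

  seg 0: a=-2 b=-31/12 c=0 d=7/12
  seg 1: a=-4 b=-5/6 c=7/4 d=-7/36
S(3/4) = -945/256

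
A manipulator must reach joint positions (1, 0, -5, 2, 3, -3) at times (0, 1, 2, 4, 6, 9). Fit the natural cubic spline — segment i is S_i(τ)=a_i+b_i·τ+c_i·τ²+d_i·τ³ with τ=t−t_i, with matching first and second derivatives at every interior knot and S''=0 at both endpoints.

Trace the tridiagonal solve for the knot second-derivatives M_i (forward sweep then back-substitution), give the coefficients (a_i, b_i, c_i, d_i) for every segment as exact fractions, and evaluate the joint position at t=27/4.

Δ: Δ0=-1, Δ1=-5, Δ2=7/2, Δ3=1/2, Δ4=-2
row 1: diag=4, rhs=-24; c'=1/4, d'=-6
row 2: denom=6−1·1/4=23/4; d'=(51−1·-6)/(23/4)=228/23
row 3: denom=8−2·8/23=168/23; d'=(-18−2·228/23)/(168/23)=-145/28
row 4: denom=10−2·23/84=397/42; d'=(-15−2·-145/28)/(397/42)=-195/397
back: M4=-195/397
back: M3=-145/28−23/84·-195/397=-4005/794
back: M2=228/23−8/23·-4005/794=4632/397
back: M1=-6−1/4·4632/397=-3540/397
M: M0=0, M1=-3540/397, M2=4632/397, M3=-4005/794, M4=-195/397, M5=0
seg 0: a=1, c=M0/2=0, d=(M1−M0)/(6·1)=-590/397, b=Δ0−h0·(2M0+M1)/6=193/397
seg 1: a=0, c=M1/2=-1770/397, d=(M2−M1)/(6·1)=1362/397, b=Δ1−h1·(2M1+M2)/6=-1577/397
seg 2: a=-5, c=M2/2=2316/397, d=(M3−M2)/(6·2)=-4423/3176, b=Δ2−h2·(2M2+M3)/6=-1031/397
seg 3: a=2, c=M3/2=-4005/1588, d=(M4−M3)/(6·2)=1205/3176, b=Δ3−h3·(2M3+M4)/6=3197/794
seg 4: a=3, c=M4/2=-195/794, d=(M5−M4)/(6·3)=65/2382, b=Δ4−h4·(2M4+M5)/6=-599/397
t_q=27/4 → seg 4, τ=3/4; S=3+-599/397·τ+-195/794·τ²+65/2382·τ³=88509/50816

  seg 0: a=1 b=193/397 c=0 d=-590/397
  seg 1: a=0 b=-1577/397 c=-1770/397 d=1362/397
  seg 2: a=-5 b=-1031/397 c=2316/397 d=-4423/3176
  seg 3: a=2 b=3197/794 c=-4005/1588 d=1205/3176
  seg 4: a=3 b=-599/397 c=-195/794 d=65/2382
S(27/4) = 88509/50816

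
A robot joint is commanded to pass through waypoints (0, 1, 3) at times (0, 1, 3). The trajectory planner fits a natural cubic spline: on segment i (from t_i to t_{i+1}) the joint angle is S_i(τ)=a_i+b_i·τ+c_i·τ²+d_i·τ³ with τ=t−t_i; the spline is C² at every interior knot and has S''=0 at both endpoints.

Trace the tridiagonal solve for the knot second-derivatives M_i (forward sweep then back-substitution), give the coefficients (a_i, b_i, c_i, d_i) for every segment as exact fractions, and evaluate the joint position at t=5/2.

Δ: Δ0=1, Δ1=1
row 1: diag=6, rhs=0; c'=1/3, d'=0
back: M1=0
M: M0=0, M1=0, M2=0
seg 0: a=0, c=M0/2=0, d=(M1−M0)/(6·1)=0, b=Δ0−h0·(2M0+M1)/6=1
seg 1: a=1, c=M1/2=0, d=(M2−M1)/(6·2)=0, b=Δ1−h1·(2M1+M2)/6=1
t_q=5/2 → seg 1, τ=3/2; S=1+1·τ+0·τ²+0·τ³=5/2

  seg 0: a=0 b=1 c=0 d=0
  seg 1: a=1 b=1 c=0 d=0
S(5/2) = 5/2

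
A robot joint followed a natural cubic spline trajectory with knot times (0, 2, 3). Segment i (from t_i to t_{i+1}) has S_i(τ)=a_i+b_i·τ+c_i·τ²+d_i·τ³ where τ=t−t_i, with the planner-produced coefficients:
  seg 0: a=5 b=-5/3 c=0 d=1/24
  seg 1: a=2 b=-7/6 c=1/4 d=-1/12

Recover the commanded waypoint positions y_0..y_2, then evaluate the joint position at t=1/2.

y_0=5 y_1=2 y_2=1
S(1/2) = 267/64

y_0 = S_0(0) = a_0 = 5
y_1 = S_1(0) = a_1 = 2
y_2 = S_1(1) = 1
t_q=1/2 is in segment 0 (τ=1/2); S_0(τ)=267/64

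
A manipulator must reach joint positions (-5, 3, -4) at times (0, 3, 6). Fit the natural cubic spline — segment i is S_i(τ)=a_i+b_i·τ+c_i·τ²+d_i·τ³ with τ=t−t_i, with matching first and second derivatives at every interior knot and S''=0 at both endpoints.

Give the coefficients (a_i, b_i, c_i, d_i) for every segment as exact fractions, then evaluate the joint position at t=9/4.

Δ: Δ0=8/3, Δ1=-7/3
row 1: diag=12, rhs=-30; c'=1/4, d'=-5/2
back: M1=-5/2
M: M0=0, M1=-5/2, M2=0
seg 0: a=-5, c=M0/2=0, d=(M1−M0)/(6·3)=-5/36, b=Δ0−h0·(2M0+M1)/6=47/12
seg 1: a=3, c=M1/2=-5/4, d=(M2−M1)/(6·3)=5/36, b=Δ1−h1·(2M1+M2)/6=1/6
t_q=9/4 → seg 0, τ=9/4; S=-5+47/12·τ+0·τ²+-5/36·τ³=571/256

  seg 0: a=-5 b=47/12 c=0 d=-5/36
  seg 1: a=3 b=1/6 c=-5/4 d=5/36
S(9/4) = 571/256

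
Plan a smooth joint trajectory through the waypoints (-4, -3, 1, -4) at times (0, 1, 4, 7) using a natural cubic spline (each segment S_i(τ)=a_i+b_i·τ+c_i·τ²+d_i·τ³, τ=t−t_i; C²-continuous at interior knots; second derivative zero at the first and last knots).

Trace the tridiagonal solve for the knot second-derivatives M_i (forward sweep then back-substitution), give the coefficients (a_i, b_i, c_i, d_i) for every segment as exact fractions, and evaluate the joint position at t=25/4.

  seg 0: a=-4 b=74/87 c=0 d=13/87
  seg 1: a=-3 b=113/87 c=13/29 d=-38/261
  seg 2: a=1 b=5/87 c=-25/29 d=25/261
S(25/4) = -3979/1856

Δ: Δ0=1, Δ1=4/3, Δ2=-5/3
row 1: diag=8, rhs=2; c'=3/8, d'=1/4
row 2: denom=12−3·3/8=87/8; d'=(-18−3·1/4)/(87/8)=-50/29
back: M2=-50/29
back: M1=1/4−3/8·-50/29=26/29
M: M0=0, M1=26/29, M2=-50/29, M3=0
seg 0: a=-4, c=M0/2=0, d=(M1−M0)/(6·1)=13/87, b=Δ0−h0·(2M0+M1)/6=74/87
seg 1: a=-3, c=M1/2=13/29, d=(M2−M1)/(6·3)=-38/261, b=Δ1−h1·(2M1+M2)/6=113/87
seg 2: a=1, c=M2/2=-25/29, d=(M3−M2)/(6·3)=25/261, b=Δ2−h2·(2M2+M3)/6=5/87
t_q=25/4 → seg 2, τ=9/4; S=1+5/87·τ+-25/29·τ²+25/261·τ³=-3979/1856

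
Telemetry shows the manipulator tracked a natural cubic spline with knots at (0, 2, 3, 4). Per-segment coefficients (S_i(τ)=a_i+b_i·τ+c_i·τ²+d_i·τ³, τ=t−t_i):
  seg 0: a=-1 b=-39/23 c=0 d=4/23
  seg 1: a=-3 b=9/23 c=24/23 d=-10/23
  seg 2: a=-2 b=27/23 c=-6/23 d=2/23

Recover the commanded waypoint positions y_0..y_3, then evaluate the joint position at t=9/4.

y_0=-1 y_1=-3 y_2=-2 y_3=-1
S(9/4) = -91/32

y_0 = S_0(0) = a_0 = -1
y_1 = S_1(0) = a_1 = -3
y_2 = S_2(0) = a_2 = -2
y_3 = S_2(1) = -1
t_q=9/4 is in segment 1 (τ=1/4); S_1(τ)=-91/32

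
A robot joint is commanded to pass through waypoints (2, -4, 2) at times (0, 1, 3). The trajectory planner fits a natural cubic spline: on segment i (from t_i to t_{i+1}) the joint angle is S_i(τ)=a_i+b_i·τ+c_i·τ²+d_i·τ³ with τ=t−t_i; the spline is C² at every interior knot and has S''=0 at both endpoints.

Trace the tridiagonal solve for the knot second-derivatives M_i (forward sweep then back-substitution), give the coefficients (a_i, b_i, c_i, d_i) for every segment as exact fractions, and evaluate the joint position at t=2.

Δ: Δ0=-6, Δ1=3
row 1: diag=6, rhs=54; c'=1/3, d'=9
back: M1=9
M: M0=0, M1=9, M2=0
seg 0: a=2, c=M0/2=0, d=(M1−M0)/(6·1)=3/2, b=Δ0−h0·(2M0+M1)/6=-15/2
seg 1: a=-4, c=M1/2=9/2, d=(M2−M1)/(6·2)=-3/4, b=Δ1−h1·(2M1+M2)/6=-3
t_q=2 → seg 1, τ=1; S=-4+-3·τ+9/2·τ²+-3/4·τ³=-13/4

  seg 0: a=2 b=-15/2 c=0 d=3/2
  seg 1: a=-4 b=-3 c=9/2 d=-3/4
S(2) = -13/4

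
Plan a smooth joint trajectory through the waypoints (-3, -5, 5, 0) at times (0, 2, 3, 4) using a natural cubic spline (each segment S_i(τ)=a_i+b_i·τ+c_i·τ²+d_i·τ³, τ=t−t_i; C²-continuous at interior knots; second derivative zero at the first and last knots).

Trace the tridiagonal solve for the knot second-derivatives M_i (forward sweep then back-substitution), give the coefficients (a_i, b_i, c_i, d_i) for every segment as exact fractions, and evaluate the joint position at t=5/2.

  seg 0: a=-3 b=-141/23 c=0 d=59/46
  seg 1: a=-5 b=213/23 c=177/23 d=-160/23
  seg 2: a=5 b=87/23 c=-303/23 d=101/23
S(5/2) = 63/92

Δ: Δ0=-1, Δ1=10, Δ2=-5
row 1: diag=6, rhs=66; c'=1/6, d'=11
row 2: denom=4−1·1/6=23/6; d'=(-90−1·11)/(23/6)=-606/23
back: M2=-606/23
back: M1=11−1/6·-606/23=354/23
M: M0=0, M1=354/23, M2=-606/23, M3=0
seg 0: a=-3, c=M0/2=0, d=(M1−M0)/(6·2)=59/46, b=Δ0−h0·(2M0+M1)/6=-141/23
seg 1: a=-5, c=M1/2=177/23, d=(M2−M1)/(6·1)=-160/23, b=Δ1−h1·(2M1+M2)/6=213/23
seg 2: a=5, c=M2/2=-303/23, d=(M3−M2)/(6·1)=101/23, b=Δ2−h2·(2M2+M3)/6=87/23
t_q=5/2 → seg 1, τ=1/2; S=-5+213/23·τ+177/23·τ²+-160/23·τ³=63/92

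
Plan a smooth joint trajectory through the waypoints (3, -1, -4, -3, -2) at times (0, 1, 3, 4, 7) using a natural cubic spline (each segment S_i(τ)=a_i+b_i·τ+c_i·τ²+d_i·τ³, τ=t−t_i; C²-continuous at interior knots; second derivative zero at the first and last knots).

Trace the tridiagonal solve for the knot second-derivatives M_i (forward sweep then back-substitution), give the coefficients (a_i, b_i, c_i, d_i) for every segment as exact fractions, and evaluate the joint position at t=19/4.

Δ: Δ0=-4, Δ1=-3/2, Δ2=1, Δ3=1/3
row 1: diag=6, rhs=15; c'=1/3, d'=5/2
row 2: denom=6−2·1/3=16/3; d'=(15−2·5/2)/(16/3)=15/8
row 3: denom=8−1·3/16=125/16; d'=(-4−1·15/8)/(125/16)=-94/125
back: M3=-94/125
back: M2=15/8−3/16·-94/125=252/125
back: M1=5/2−1/3·252/125=457/250
M: M0=0, M1=457/250, M2=252/125, M3=-94/125, M4=0
seg 0: a=3, c=M0/2=0, d=(M1−M0)/(6·1)=457/1500, b=Δ0−h0·(2M0+M1)/6=-6457/1500
seg 1: a=-1, c=M1/2=457/500, d=(M2−M1)/(6·2)=47/3000, b=Δ1−h1·(2M1+M2)/6=-2543/750
seg 2: a=-4, c=M2/2=126/125, d=(M3−M2)/(6·1)=-173/375, b=Δ2−h2·(2M2+M3)/6=34/75
seg 3: a=-3, c=M3/2=-47/125, d=(M4−M3)/(6·3)=47/1125, b=Δ3−h3·(2M3+M4)/6=407/375
t_q=19/4 → seg 3, τ=3/4; S=-3+407/375·τ+-47/125·τ²+47/1125·τ³=-19039/8000

  seg 0: a=3 b=-6457/1500 c=0 d=457/1500
  seg 1: a=-1 b=-2543/750 c=457/500 d=47/3000
  seg 2: a=-4 b=34/75 c=126/125 d=-173/375
  seg 3: a=-3 b=407/375 c=-47/125 d=47/1125
S(19/4) = -19039/8000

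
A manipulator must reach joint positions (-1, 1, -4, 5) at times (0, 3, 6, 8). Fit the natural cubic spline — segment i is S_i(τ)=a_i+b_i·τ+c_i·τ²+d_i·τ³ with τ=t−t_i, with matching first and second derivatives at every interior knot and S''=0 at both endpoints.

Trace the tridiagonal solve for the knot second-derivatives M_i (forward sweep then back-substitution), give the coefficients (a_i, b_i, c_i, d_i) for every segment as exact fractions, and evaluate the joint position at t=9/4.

Δ: Δ0=2/3, Δ1=-5/3, Δ2=9/2
row 1: diag=12, rhs=-14; c'=1/4, d'=-7/6
row 2: denom=10−3·1/4=37/4; d'=(37−3·-7/6)/(37/4)=162/37
back: M2=162/37
back: M1=-7/6−1/4·162/37=-251/111
M: M0=0, M1=-251/111, M2=162/37, M3=0
seg 0: a=-1, c=M0/2=0, d=(M1−M0)/(6·3)=-251/1998, b=Δ0−h0·(2M0+M1)/6=133/74
seg 1: a=1, c=M1/2=-251/222, d=(M2−M1)/(6·3)=737/1998, b=Δ1−h1·(2M1+M2)/6=-59/37
seg 2: a=-4, c=M2/2=81/37, d=(M3−M2)/(6·2)=-27/74, b=Δ2−h2·(2M2+M3)/6=117/74
t_q=9/4 → seg 0, τ=9/4; S=-1+133/74·τ+0·τ²+-251/1998·τ³=7639/4736

  seg 0: a=-1 b=133/74 c=0 d=-251/1998
  seg 1: a=1 b=-59/37 c=-251/222 d=737/1998
  seg 2: a=-4 b=117/74 c=81/37 d=-27/74
S(9/4) = 7639/4736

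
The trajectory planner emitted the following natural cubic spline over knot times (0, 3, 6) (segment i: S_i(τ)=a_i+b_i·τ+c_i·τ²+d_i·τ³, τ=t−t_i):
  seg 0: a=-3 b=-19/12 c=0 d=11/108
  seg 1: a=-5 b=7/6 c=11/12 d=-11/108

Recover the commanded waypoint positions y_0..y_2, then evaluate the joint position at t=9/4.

y_0 = S_0(0) = a_0 = -3
y_1 = S_1(0) = a_1 = -5
y_2 = S_1(3) = 4
t_q=9/4 is in segment 0 (τ=9/4); S_0(τ)=-1383/256

y_0=-3 y_1=-5 y_2=4
S(9/4) = -1383/256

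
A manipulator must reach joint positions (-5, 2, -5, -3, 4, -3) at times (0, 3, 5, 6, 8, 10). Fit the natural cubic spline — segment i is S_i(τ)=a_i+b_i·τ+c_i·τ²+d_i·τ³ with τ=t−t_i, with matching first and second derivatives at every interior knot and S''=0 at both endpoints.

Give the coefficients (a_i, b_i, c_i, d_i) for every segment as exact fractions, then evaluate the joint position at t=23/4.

  seg 0: a=-5 b=2126/447 c=0 d=-361/1341
  seg 1: a=2 b=-1123/447 c=-361/149 d=3449/3576
  seg 2: a=-5 b=-563/894 c=2005/596 d=-1313/1788
  seg 3: a=-3 b=6965/1788 c=173/149 d=-4859/7152
  seg 4: a=4 b=173/447 c=-3475/1192 d=3475/7152
S(23/4) = -148373/38144

Δ: Δ0=7/3, Δ1=-7/2, Δ2=2, Δ3=7/2, Δ4=-7/2
row 1: diag=10, rhs=-35; c'=1/5, d'=-7/2
row 2: denom=6−2·1/5=28/5; d'=(33−2·-7/2)/(28/5)=50/7
row 3: denom=6−1·5/28=163/28; d'=(9−1·50/7)/(163/28)=52/163
row 4: denom=8−2·56/163=1192/163; d'=(-42−2·52/163)/(1192/163)=-3475/596
back: M4=-3475/596
back: M3=52/163−56/163·-3475/596=346/149
back: M2=50/7−5/28·346/149=2005/298
back: M1=-7/2−1/5·2005/298=-722/149
M: M0=0, M1=-722/149, M2=2005/298, M3=346/149, M4=-3475/596, M5=0
seg 0: a=-5, c=M0/2=0, d=(M1−M0)/(6·3)=-361/1341, b=Δ0−h0·(2M0+M1)/6=2126/447
seg 1: a=2, c=M1/2=-361/149, d=(M2−M1)/(6·2)=3449/3576, b=Δ1−h1·(2M1+M2)/6=-1123/447
seg 2: a=-5, c=M2/2=2005/596, d=(M3−M2)/(6·1)=-1313/1788, b=Δ2−h2·(2M2+M3)/6=-563/894
seg 3: a=-3, c=M3/2=173/149, d=(M4−M3)/(6·2)=-4859/7152, b=Δ3−h3·(2M3+M4)/6=6965/1788
seg 4: a=4, c=M4/2=-3475/1192, d=(M5−M4)/(6·2)=3475/7152, b=Δ4−h4·(2M4+M5)/6=173/447
t_q=23/4 → seg 2, τ=3/4; S=-5+-563/894·τ+2005/596·τ²+-1313/1788·τ³=-148373/38144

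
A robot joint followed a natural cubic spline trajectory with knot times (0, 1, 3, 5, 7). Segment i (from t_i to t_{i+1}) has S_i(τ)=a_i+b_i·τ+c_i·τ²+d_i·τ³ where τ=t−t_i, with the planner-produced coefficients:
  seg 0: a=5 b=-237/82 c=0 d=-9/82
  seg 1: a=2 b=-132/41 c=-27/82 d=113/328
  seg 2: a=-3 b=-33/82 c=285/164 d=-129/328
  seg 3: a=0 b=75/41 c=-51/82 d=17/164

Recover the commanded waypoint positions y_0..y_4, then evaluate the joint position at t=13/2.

y_0 = S_0(0) = a_0 = 5
y_1 = S_1(0) = a_1 = 2
y_2 = S_2(0) = a_2 = -3
y_3 = S_3(0) = a_3 = 0
y_4 = S_3(2) = 2
t_q=13/2 is in segment 3 (τ=3/2); S_3(τ)=2223/1312

y_0=5 y_1=2 y_2=-3 y_3=0 y_4=2
S(13/2) = 2223/1312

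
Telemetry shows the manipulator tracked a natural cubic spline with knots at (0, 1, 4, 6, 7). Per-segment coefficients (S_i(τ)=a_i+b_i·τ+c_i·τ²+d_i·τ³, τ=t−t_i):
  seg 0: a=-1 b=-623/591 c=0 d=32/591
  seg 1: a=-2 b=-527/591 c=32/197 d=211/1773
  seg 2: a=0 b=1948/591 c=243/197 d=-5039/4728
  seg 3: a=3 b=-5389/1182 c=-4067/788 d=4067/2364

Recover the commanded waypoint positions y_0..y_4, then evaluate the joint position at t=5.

y_0 = S_0(0) = a_0 = -1
y_1 = S_1(0) = a_1 = -2
y_2 = S_2(0) = a_2 = 0
y_3 = S_3(0) = a_3 = 3
y_4 = S_3(1) = -5
t_q=5 is in segment 2 (τ=1); S_2(τ)=5459/1576

y_0=-1 y_1=-2 y_2=0 y_3=3 y_4=-5
S(5) = 5459/1576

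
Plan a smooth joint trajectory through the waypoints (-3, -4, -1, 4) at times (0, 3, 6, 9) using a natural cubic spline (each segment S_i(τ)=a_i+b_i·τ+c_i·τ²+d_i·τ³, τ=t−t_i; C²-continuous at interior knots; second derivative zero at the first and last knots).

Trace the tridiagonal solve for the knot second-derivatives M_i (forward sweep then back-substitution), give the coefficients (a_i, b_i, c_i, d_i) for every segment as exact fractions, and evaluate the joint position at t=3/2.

Δ: Δ0=-1/3, Δ1=1, Δ2=5/3
row 1: diag=12, rhs=8; c'=1/4, d'=2/3
row 2: denom=12−3·1/4=45/4; d'=(4−3·2/3)/(45/4)=8/45
back: M2=8/45
back: M1=2/3−1/4·8/45=28/45
M: M0=0, M1=28/45, M2=8/45, M3=0
seg 0: a=-3, c=M0/2=0, d=(M1−M0)/(6·3)=14/405, b=Δ0−h0·(2M0+M1)/6=-29/45
seg 1: a=-4, c=M1/2=14/45, d=(M2−M1)/(6·3)=-2/81, b=Δ1−h1·(2M1+M2)/6=13/45
seg 2: a=-1, c=M2/2=4/45, d=(M3−M2)/(6·3)=-4/405, b=Δ2−h2·(2M2+M3)/6=67/45
t_q=3/2 → seg 0, τ=3/2; S=-3+-29/45·τ+0·τ²+14/405·τ³=-77/20

  seg 0: a=-3 b=-29/45 c=0 d=14/405
  seg 1: a=-4 b=13/45 c=14/45 d=-2/81
  seg 2: a=-1 b=67/45 c=4/45 d=-4/405
S(3/2) = -77/20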